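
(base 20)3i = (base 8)116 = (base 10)78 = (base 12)66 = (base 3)2220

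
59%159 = 59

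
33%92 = 33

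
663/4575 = 221/1525 ≈ 0.145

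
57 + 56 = 113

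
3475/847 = 4 + 87/847 ≈ 4.10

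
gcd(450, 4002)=6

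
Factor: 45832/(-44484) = -1*2^1*3^(-1)*11^(-1)*17^1 = -34/33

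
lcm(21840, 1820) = 21840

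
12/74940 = 1/6245 ≈ 0.000160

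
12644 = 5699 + 6945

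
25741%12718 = 305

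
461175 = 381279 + 79896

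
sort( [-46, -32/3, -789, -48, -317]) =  [-789, -317, -48, -46, -32/3]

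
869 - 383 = 486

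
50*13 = 650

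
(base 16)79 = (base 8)171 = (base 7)232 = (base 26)4h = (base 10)121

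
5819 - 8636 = -2817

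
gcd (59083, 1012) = 1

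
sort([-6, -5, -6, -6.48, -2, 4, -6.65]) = [-6.65, -6.48, -6, -6, -5, -2, 4]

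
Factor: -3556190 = -1 * 2^1 * 5^1 * 11^2 * 2939^1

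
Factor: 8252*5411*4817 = 2^2*7^1*773^1*2063^1*4817^1 = 215086622324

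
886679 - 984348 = -97669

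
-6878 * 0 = 0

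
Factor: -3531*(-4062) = 2^1*3^2*11^1*107^1*677^1 = 14342922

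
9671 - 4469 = 5202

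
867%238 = 153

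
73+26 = 99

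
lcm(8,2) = 8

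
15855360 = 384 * 41290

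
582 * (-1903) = -1107546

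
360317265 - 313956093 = 46361172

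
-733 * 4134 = -3030222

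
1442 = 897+545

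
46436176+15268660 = 61704836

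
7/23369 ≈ 0.000300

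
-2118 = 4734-6852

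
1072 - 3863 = -2791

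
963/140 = 6 + 123/140 ≈ 6.88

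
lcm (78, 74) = 2886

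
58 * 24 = 1392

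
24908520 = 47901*520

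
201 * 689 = 138489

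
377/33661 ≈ 0.0112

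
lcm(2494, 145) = 12470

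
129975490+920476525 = 1050452015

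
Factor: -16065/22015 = -1*3^3*37^(-1) = -27/37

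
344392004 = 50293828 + 294098176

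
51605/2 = 25802 + 1/2 = 25802.50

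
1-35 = -34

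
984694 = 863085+121609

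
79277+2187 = 81464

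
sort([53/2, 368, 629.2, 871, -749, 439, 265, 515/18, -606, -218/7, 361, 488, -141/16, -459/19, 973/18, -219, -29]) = [-749, -606, -219, -218/7, -29, -459/19, -141/16, 53/2, 515/18, 973/18, 265, 361, 368, 439, 488, 629.2, 871]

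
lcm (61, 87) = 5307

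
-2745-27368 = -30113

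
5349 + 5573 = 10922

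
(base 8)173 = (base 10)123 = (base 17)74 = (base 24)53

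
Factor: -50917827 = -1 * 3^1 * 16972609^1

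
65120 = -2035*(-32)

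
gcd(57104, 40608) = 16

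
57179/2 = 28589+1/2 = 28589.50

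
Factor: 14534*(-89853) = -1*2^1*3^1*13^2*43^1*61^1*491^1 = -1305923502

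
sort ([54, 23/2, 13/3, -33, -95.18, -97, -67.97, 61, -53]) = [-97, -95.18, -67.97, -53, -33, 13/3, 23/2, 54, 61]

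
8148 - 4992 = 3156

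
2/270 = 1/135 ≈ 0.00741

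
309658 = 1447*214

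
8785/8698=1 + 87/8698 ≈ 1.01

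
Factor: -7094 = -1*2^1*3547^1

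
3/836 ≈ 0.00359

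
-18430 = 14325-32755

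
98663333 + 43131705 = 141795038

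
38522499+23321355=61843854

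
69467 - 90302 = -20835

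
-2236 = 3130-5366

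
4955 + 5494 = 10449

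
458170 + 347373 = 805543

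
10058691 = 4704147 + 5354544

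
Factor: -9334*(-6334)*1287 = 2^2*3^2*11^1*13^2*359^1*3167^1 = 76089442572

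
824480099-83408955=741071144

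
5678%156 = 62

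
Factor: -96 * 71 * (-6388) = 2^7 * 3^1 * 71^1 * 1597^1 = 43540608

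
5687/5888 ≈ 0.966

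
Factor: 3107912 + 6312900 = 2^2 * 311^1 * 7573^1 = 9420812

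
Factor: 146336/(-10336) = -1*19^(-1)*269^1 = -269/19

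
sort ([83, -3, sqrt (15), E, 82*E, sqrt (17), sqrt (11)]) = [-3, E, sqrt (11), sqrt (15), sqrt (17), 83, 82*E]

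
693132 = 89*7788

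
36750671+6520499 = 43271170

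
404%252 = 152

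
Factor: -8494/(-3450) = 3^(-1)*5^(-2)*23^(-1)*31^1*137^1 = 4247/1725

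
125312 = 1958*64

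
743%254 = 235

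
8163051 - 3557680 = 4605371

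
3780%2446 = 1334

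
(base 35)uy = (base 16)43c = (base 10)1084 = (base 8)2074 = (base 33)ws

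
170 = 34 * 5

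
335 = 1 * 335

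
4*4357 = 17428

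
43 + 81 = 124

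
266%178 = 88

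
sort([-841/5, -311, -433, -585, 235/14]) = [-585, -433, -311, -841/5, 235/14]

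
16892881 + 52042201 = 68935082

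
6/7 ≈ 0.857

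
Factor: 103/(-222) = -1 * 2^(-1) * 3^(-1) * 37^(-1) * 103^1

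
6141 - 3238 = 2903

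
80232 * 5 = 401160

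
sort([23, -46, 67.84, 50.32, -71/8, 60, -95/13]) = [-46, -71/8, -95/13, 23, 50.32, 60, 67.84]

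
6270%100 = 70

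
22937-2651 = 20286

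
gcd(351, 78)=39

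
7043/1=7043=7043.00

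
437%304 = 133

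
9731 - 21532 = -11801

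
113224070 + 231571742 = 344795812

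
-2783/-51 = 54+29/51 ≈ 54.57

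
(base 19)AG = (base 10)206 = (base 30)6Q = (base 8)316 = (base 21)9H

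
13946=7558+6388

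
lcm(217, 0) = 0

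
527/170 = 31/10 = 3.10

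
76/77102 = 2/2029 ≈ 0.000986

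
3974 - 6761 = -2787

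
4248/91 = 46 + 62/91 ≈ 46.68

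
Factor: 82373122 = 2^1 * 13^1 * 43^1 * 73679^1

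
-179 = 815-994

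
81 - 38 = 43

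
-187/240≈-0.779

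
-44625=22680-67305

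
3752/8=469=469.00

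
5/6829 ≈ 0.000732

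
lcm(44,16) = 176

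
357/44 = 8+5/44 ≈ 8.11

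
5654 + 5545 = 11199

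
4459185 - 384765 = 4074420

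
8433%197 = 159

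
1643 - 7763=-6120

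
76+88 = 164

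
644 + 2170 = 2814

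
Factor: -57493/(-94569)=3^(-1) * 29^(-1) * 1087^(-1) * 57493^1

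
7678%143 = 99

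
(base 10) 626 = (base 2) 1001110010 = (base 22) 16a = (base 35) hv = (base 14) 32a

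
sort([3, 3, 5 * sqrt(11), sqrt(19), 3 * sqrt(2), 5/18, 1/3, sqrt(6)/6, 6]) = [5/18, 1/3, sqrt(6)/6, 3, 3, 3 * sqrt(2), sqrt(19), 6, 5 * sqrt(11)]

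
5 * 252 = 1260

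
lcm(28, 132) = 924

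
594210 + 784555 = 1378765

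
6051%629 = 390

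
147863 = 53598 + 94265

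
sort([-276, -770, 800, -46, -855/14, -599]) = [-770, -599, -276, -855/14, -46, 800]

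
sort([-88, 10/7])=[-88, 10/7]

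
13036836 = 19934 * 654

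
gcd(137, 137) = 137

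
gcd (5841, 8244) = 9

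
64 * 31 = 1984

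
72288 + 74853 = 147141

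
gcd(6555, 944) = 1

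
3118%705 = 298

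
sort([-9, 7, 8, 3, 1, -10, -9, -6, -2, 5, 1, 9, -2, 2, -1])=[-10, -9, -9, -6, -2, -2, -1, 1, 1, 2, 3, 5, 7, 8, 9]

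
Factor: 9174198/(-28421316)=-1*2^(-1)*3^(-1)*7^(-1)*229^1*607^1*10253^(-1)=-139003/430626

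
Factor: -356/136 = -1*2^(-1)*17^(-1)*89^1 = -89/34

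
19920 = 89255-69335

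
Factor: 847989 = 3^4 * 19^2 * 29^1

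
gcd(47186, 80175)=1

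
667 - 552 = 115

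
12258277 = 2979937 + 9278340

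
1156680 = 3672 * 315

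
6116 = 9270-3154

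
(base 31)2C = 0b1001010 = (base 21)3B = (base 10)74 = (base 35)24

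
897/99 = 299/33 ≈ 9.06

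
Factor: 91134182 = 2^1*29^1*37^1*42467^1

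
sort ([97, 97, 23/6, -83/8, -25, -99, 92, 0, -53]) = [-99, -53, -25, -83/8, 0, 23/6, 92, 97, 97]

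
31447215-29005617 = 2441598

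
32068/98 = 16034/49 ≈ 327.22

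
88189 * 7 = 617323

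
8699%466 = 311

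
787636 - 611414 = 176222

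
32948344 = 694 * 47476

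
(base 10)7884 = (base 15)2509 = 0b1111011001100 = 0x1ecc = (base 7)31662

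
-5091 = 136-5227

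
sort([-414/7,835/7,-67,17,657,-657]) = [-657,-67,-414/7,17,835/7,657]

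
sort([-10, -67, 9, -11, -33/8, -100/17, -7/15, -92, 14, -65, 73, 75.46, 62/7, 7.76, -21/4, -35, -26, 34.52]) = [-92, -67, -65, -35, -26, -11, -10, -100/17, -21/4, -33/8, -7/15, 7.76, 62/7, 9, 14, 34.52, 73, 75.46]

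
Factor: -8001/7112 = -1*2^(-3)*3^2 = -9/8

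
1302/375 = 434/125 ≈ 3.47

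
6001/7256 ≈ 0.827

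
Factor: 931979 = 509^1*1831^1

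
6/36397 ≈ 0.000165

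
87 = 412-325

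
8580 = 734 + 7846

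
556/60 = 139/15 ≈ 9.27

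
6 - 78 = -72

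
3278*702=2301156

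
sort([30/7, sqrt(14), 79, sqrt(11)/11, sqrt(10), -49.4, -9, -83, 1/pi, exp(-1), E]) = [-83, -49.4, -9, sqrt(11)/11, 1/pi, exp(-1), E, sqrt(10), sqrt(14), 30/7, 79]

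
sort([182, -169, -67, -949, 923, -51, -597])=[-949, -597, -169, -67, -51, 182, 923]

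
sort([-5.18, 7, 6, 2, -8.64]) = [-8.64, -5.18, 2, 6, 7]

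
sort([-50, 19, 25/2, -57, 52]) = [-57, -50, 25/2, 19, 52]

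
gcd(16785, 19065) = 15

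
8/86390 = 4/43195 ≈ 0.0000926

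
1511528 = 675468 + 836060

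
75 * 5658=424350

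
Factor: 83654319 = 3^1 * 7^2 * 569077^1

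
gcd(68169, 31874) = 1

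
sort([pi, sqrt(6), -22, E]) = [-22, sqrt(6), E, pi]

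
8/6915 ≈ 0.00116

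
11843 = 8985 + 2858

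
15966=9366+6600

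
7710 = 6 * 1285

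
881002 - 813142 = 67860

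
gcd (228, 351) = 3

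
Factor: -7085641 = -1*241^1*29401^1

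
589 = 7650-7061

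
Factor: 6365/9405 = 3^(-2)*11^(-1)*67^1 = 67/99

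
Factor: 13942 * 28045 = 2^1 * 5^1 * 71^1 * 79^1 * 6971^1 = 391003390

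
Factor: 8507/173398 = 2^(-1) * 47^1 * 479^(-1) = 47/958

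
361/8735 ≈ 0.0413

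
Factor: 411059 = 11^1 * 37369^1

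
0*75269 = 0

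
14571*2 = 29142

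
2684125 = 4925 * 545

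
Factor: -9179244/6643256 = -1*2^(-1)*3^4*41^1*691^1*823^(-1)*1009^(-1) = -2294811/1660814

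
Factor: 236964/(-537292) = -1 * 3^1 * 7^1 * 13^1 * 619^(-1) = -273/619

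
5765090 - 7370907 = -1605817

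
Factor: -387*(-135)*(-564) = -1*2^2*3^6*5^1*43^1*47^1 = -29466180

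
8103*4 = 32412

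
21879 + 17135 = 39014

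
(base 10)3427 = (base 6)23511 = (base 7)12664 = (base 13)1738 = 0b110101100011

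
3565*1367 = 4873355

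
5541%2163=1215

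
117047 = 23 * 5089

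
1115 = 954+161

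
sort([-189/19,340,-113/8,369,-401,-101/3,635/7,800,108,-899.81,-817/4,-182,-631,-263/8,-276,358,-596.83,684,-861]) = [-899.81,-861,-631,-596.83,-401,-276,-817/4,-182,-101/3,-263/8,-113/8,-189/19,635/7,108,340,358,369,684,800]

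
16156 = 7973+8183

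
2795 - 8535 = -5740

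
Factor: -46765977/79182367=-1*3^1*11^(-1)*19^(-1)*227^(-1)*1669^(-1)*15588659^1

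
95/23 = 4+3/23≈4.13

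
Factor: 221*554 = 2^1*13^1*17^1*277^1 = 122434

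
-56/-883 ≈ 0.0634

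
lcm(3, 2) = 6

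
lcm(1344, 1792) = 5376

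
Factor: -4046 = -1*2^1*7^1*17^2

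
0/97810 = 0 = 0.00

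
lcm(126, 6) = 126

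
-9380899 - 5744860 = -15125759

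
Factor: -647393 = -1*61^1*10613^1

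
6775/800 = 271/32 ≈ 8.47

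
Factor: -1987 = -1*1987^1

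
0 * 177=0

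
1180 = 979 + 201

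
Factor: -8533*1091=-1*7^1*23^1*53^1*1091^1=-9309503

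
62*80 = 4960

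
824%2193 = 824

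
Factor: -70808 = -1 * 2^3 * 53^1 * 167^1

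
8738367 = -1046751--9785118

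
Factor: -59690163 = -1*3^1*13^1*1530517^1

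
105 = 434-329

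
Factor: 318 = 2^1 * 3^1 * 53^1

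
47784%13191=8211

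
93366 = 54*1729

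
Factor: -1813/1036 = -1 * 2^(-2) * 7^1 = -7/4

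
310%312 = 310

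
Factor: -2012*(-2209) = 2^2*47^2*503^1 = 4444508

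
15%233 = 15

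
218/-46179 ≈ -0.00472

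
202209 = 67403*3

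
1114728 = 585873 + 528855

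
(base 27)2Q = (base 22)3E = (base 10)80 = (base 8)120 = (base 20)40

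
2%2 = 0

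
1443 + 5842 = 7285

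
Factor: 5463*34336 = 2^5*3^2*29^1*37^1*607^1 = 187577568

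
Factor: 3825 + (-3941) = -1 * 2^2 * 29^1 = -116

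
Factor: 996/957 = 2^2*11^ (-1)*29^ (-1)*83^1 = 332/319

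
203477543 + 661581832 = 865059375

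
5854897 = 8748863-2893966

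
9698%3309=3080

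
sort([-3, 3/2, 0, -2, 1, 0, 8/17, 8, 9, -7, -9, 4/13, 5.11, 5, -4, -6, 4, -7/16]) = [-9, -7, -6, -4, -3, -2, -7/16, 0, 0, 4/13, 8/17, 1, 3/2, 4, 5, 5.11, 8, 9]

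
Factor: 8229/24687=3^(-1)=1/3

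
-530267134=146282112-676549246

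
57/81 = 19/27 ≈ 0.704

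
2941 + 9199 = 12140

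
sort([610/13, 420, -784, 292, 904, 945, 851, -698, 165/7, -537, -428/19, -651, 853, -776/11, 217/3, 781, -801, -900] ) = [-900, -801, -784, -698, -651, -537, -776/11, -428/19, 165/7, 610/13, 217/3, 292, 420, 781, 851, 853, 904, 945] 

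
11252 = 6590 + 4662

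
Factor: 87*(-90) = -1*2^1*3^3*5^1*29^1 = -7830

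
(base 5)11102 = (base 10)777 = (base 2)1100001001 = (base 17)2bc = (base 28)rl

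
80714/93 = 867 + 83/93 ≈ 867.89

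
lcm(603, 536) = 4824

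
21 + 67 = 88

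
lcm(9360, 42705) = 683280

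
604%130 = 84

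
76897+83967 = 160864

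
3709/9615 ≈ 0.386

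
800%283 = 234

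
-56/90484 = -14/22621 ≈ -0.000619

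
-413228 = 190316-603544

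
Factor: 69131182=2^1*157^1*220163^1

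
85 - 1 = 84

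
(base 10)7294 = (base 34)6ai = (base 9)11004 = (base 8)16176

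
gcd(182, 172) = 2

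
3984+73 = 4057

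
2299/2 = 1149 + 1/2 = 1149.50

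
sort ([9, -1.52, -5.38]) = [-5.38, -1.52, 9]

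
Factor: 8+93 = 101^1 = 101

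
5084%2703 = 2381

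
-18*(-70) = 1260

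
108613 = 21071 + 87542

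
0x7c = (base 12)a4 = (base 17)75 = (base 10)124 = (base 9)147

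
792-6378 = -5586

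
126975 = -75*(-1693)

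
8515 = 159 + 8356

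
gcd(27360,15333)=57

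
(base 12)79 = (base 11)85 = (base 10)93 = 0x5d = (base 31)30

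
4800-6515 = -1715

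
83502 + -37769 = 45733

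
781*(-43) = -33583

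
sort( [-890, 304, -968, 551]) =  [-968, -890, 304, 551]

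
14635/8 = 1829 + 3/8 ≈ 1829.38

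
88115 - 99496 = -11381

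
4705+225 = 4930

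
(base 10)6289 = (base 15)1ce4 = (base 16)1891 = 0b1100010010001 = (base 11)47a8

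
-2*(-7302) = 14604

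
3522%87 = 42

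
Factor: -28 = -1 * 2^2 * 7^1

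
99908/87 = 1148 + 32/87 ≈ 1148.37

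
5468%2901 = 2567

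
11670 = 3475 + 8195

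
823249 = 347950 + 475299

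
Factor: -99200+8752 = -1*2^4*5653^1 = -90448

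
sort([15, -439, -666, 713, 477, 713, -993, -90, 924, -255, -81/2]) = [-993, -666, -439, -255, -90, -81/2, 15, 477, 713, 713, 924]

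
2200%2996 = 2200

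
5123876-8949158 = -3825282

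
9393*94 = 882942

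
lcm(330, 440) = 1320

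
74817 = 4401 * 17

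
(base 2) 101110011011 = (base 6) 21431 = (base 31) 32q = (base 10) 2971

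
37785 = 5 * 7557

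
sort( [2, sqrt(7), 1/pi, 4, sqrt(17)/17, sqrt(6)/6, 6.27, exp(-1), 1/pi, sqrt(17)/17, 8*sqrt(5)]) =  [sqrt(17)/17, sqrt(17)/17, 1/pi, 1/pi, exp(-1), sqrt(6)/6, 2, sqrt(7), 4, 6.27, 8*sqrt(5)]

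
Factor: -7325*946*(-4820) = 2^3*5^3*11^1*43^1*241^1*293^1 = 33399949000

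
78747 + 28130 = 106877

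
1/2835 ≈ 0.000353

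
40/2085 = 8/417 ≈ 0.0192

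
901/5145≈0.175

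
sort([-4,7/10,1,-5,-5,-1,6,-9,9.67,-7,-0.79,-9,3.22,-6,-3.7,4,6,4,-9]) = [-9,-9,-9,-7,-6,-5,-5,-4,-3.7,-1,-0.79,7/10,1,3.22,4,4,6,6,9.67]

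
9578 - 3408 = 6170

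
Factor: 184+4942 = 2^1 * 11^1 * 233^1 = 5126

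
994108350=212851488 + 781256862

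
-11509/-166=69 + 55/166 ≈ 69.33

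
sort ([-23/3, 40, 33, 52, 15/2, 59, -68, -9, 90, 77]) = [-68, -9, -23/3, 15/2, 33, 40, 52, 59, 77, 90]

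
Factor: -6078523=-1 * 11^1 * 43^1 * 71^1 * 181^1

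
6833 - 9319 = -2486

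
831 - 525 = 306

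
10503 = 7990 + 2513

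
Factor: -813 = -1 * 3^1 * 271^1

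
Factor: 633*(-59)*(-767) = 3^1*13^1*59^2*211^1 = 28645149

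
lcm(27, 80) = 2160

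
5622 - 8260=-2638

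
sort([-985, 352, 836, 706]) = [-985, 352, 706, 836]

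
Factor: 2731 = 2731^1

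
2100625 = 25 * 84025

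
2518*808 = 2034544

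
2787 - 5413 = -2626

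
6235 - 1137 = 5098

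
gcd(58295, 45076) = 1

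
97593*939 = 91639827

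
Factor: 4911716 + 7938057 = 17^1 * 755869^1 = 12849773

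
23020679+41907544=64928223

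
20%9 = 2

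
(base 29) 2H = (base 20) 3F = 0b1001011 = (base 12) 63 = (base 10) 75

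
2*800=1600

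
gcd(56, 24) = 8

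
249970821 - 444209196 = -194238375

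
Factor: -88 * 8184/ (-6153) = 2^6 * 7^ (-1) * 11^2 * 31^1 * 293^ (-1) = 240064/2051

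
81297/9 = 9033 = 9033.00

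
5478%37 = 2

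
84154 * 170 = 14306180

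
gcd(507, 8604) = 3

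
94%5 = 4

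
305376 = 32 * 9543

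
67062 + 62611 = 129673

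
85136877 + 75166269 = 160303146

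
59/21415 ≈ 0.00276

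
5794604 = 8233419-2438815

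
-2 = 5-7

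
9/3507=3/1169 ≈ 0.00257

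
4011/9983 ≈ 0.402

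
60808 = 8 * 7601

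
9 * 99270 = 893430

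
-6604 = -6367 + -237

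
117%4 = 1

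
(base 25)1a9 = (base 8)1564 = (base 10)884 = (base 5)12014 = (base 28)13g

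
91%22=3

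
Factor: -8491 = -1*7^1*1213^1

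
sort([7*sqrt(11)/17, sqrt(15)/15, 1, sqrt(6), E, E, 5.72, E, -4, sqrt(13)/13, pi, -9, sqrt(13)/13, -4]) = [-9, -4, -4, sqrt(15)/15, sqrt(13)/13, sqrt(13)/13, 1, 7*sqrt(11)/17, sqrt(6), E, E, E, pi, 5.72]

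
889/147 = 127/21 ≈ 6.05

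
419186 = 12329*34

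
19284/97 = 198 + 78/97 ≈ 198.80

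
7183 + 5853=13036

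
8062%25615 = 8062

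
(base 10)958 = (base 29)141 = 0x3be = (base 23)1if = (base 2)1110111110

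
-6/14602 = -3/7301≈-0.000411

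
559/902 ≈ 0.620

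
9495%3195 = 3105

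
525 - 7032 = -6507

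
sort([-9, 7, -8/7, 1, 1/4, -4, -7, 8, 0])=[-9, -7, -4, -8/7, 0, 1/4, 1, 7, 8]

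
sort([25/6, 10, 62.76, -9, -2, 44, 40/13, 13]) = [-9, -2, 40/13, 25/6, 10, 13, 44, 62.76]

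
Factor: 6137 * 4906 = 2^1 * 11^1 * 17^1 * 19^2 * 223^1 = 30108122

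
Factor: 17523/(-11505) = -1 * 3^2 * 5^(-1) * 11^1 * 13^(-1) = -99/65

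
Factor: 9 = 3^2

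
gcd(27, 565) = 1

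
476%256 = 220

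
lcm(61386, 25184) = 982176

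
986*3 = 2958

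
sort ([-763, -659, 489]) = [-763, -659, 489]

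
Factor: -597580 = -1*2^2*5^1*29879^1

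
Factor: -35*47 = -1*5^1*7^1*47^1 = -1645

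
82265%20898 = 19571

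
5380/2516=2+87/629 ≈ 2.14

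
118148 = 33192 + 84956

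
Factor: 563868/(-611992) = -1*2^(-1)*3^3*23^1*337^(-1) = -621/674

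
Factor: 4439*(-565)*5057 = -1*5^1*13^1*23^1*113^1*193^1*389^1 = -12683132995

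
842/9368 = 421/4684 ≈ 0.0899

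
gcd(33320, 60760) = 1960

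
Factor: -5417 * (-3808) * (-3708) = -1 * 2^7 * 3^2 * 7^1 * 17^1 * 103^1 * 5417^1 = -76488386688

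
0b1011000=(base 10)88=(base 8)130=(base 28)34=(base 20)48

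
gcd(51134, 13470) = 2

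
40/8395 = 8/1679 ≈ 0.00476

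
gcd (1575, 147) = 21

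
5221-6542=-1321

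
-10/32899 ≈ -0.000304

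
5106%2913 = 2193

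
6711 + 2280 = 8991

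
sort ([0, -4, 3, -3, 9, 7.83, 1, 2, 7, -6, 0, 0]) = [-6, -4, -3, 0, 0, 0, 1, 2, 3, 7, 7.83, 9]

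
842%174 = 146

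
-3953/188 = -21 - 5/188 ≈ -21.03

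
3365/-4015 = -673/803 ≈ -0.838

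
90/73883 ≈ 0.00122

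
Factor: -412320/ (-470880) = 3^ (-2)*109^ (-1)*859^1 = 859/981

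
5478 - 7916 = -2438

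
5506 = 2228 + 3278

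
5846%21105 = 5846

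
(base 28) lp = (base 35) hi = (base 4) 21211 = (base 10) 613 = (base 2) 1001100101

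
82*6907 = 566374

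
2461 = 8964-6503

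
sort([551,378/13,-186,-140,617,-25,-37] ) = [-186,-140,-37,-25,378/13,551,617] 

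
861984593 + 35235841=897220434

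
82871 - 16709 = 66162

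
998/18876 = 499/9438 ≈ 0.0529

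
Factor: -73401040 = -1*2^4*5^1*917513^1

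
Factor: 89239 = 233^1 * 383^1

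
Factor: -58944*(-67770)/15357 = 2^7*3^3*5^1*251^1*307^1*5119^(-1) = 1331544960/5119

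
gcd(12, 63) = 3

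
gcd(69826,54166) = 2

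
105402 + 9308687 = 9414089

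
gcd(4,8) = 4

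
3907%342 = 145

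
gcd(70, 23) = 1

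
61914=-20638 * (-3)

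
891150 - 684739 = 206411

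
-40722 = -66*617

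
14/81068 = 7/40534 ≈ 0.000173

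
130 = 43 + 87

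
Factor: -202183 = -1 * 202183^1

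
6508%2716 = 1076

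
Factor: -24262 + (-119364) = -1 * 2^1 * 7^1 * 10259^1 = -143626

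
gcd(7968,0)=7968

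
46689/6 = 7781 + 1/2 = 7781.50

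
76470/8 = 38235/4 = 9558.75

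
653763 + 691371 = 1345134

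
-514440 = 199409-713849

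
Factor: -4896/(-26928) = 2^1*11^(-1) = 2/11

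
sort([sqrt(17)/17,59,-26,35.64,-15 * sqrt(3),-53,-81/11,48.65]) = [-53,-26,-15 * sqrt(3),-81/11,sqrt(17)/17,35.64,48.65,59]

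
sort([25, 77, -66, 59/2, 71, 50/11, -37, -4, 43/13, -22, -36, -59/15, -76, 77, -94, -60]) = [-94, -76, -66, -60, -37, -36, -22, -4, -59/15, 43/13, 50/11, 25, 59/2, 71, 77, 77]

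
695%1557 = 695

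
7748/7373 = 1 + 375/7373 ≈ 1.05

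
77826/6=12971=12971.00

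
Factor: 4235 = 5^1*7^1*11^2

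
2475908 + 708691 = 3184599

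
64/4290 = 32/2145 ≈ 0.0149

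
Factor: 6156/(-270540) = -1 * 5^(-1) * 19^1 * 167^(-1) = -19/835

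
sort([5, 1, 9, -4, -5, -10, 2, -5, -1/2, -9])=[-10, -9, -5, -5, -4, -1/2, 1, 2, 5, 9]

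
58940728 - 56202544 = 2738184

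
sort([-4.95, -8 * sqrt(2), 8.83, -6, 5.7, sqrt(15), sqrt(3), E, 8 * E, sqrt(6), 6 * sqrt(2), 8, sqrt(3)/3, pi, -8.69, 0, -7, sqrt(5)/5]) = [-8 * sqrt(2), -8.69, -7, -6, -4.95, 0, sqrt(5)/5, sqrt(3)/3, sqrt(3), sqrt(6), E, pi, sqrt(15), 5.7, 8, 6 * sqrt(2), 8.83, 8 * E]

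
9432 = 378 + 9054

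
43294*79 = 3420226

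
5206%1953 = 1300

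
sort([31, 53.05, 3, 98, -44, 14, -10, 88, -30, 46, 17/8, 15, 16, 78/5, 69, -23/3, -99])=[-99, -44, -30, -10, -23/3, 17/8, 3, 14, 15, 78/5, 16, 31, 46, 53.05, 69, 88, 98]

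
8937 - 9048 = -111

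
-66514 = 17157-83671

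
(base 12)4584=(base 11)589a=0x1e34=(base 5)221412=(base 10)7732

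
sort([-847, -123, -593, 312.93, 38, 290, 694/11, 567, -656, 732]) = [-847, -656, -593, -123, 38, 694/11, 290, 312.93, 567, 732]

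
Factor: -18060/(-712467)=2^2 * 3^(-1) * 5^1 * 263^(-1)=20/789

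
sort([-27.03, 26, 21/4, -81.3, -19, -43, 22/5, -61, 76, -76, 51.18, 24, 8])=[-81.3, -76, -61, -43, -27.03, -19, 22/5, 21/4, 8, 24, 26, 51.18, 76]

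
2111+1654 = 3765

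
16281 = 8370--7911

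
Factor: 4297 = 4297^1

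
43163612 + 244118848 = 287282460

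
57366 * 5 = 286830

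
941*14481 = 13626621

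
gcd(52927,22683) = 7561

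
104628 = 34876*3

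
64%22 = 20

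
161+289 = 450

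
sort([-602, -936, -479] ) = [-936, -602, -479] 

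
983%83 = 70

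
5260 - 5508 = -248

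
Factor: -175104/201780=-1*2^8*5^ (-1)*59^ (-1)=-256/295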